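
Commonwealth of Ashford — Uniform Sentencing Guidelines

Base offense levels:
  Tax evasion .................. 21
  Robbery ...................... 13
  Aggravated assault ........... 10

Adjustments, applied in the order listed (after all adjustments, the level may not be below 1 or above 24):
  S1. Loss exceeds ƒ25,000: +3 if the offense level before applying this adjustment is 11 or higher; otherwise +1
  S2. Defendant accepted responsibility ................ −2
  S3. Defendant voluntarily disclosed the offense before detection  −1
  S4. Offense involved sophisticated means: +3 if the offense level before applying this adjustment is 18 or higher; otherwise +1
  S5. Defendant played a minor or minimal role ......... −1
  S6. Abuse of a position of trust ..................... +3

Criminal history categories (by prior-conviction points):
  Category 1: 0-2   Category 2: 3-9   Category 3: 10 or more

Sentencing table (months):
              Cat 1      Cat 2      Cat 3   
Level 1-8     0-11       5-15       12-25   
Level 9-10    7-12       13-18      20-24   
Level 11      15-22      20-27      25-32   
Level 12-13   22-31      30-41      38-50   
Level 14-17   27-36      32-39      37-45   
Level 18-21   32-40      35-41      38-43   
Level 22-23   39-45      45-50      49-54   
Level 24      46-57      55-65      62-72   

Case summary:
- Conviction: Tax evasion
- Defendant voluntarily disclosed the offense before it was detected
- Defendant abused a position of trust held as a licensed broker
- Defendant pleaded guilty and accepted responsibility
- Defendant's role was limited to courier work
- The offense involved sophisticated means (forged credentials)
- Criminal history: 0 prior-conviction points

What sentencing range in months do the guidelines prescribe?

39-45 months

Base offense level for tax evasion: 21.
S2 applies: 21 − 2 = 19.
S3 applies: 19 − 1 = 18.
S4 applies (level before this adjustment is 18 ≥ 18, so +3): 18 + 3 = 21.
S5 applies: 21 − 1 = 20.
S6 applies: 20 + 3 = 23.
Final offense level: 23.
Criminal history: 0 prior points → Category 1 (0-2).
Level 23 falls in the 22-23 band.
Grid: Level 22-23 × Category 1 = 39-45 months.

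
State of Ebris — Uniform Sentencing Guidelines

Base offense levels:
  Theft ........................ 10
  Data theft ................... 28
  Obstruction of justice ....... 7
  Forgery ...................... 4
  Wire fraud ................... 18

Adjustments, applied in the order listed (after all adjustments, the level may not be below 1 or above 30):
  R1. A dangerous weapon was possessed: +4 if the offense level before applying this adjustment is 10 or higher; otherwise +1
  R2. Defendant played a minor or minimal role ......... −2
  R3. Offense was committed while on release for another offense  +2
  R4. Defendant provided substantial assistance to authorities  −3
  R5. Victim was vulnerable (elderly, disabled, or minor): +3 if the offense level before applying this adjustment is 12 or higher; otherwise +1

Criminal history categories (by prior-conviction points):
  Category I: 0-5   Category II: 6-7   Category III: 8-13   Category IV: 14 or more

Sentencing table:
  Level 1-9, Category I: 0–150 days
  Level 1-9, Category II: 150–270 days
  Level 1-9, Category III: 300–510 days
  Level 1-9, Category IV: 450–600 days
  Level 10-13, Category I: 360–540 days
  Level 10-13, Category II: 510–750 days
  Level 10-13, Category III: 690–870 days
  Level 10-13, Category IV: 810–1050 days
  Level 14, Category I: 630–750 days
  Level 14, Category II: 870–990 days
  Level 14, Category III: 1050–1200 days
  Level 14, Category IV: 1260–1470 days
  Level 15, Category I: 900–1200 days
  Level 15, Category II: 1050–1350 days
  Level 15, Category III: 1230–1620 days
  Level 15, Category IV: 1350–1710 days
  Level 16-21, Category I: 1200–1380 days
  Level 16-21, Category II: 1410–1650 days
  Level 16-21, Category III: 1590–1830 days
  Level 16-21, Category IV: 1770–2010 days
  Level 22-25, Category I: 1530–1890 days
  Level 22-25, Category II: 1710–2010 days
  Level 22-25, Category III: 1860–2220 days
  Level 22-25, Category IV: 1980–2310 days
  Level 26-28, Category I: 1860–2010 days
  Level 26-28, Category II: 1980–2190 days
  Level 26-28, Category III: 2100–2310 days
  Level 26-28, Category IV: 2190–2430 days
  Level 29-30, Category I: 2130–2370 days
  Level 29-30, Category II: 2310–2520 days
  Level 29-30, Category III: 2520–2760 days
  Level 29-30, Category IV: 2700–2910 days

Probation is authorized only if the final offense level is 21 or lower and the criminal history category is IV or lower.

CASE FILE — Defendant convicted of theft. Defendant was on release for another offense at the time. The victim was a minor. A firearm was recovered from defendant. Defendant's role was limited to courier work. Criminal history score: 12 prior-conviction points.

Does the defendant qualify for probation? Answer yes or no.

Base offense level for theft: 10.
R1 applies (level before this adjustment is 10 ≥ 10, so +4): 10 + 4 = 14.
R2 applies: 14 − 2 = 12.
R3 applies: 12 + 2 = 14.
R4 does not apply.
R5 applies (level before this adjustment is 14 ≥ 12, so +3): 14 + 3 = 17.
Final offense level: 17.
Criminal history: 12 prior points → Category III (8-13).
Level 17 falls in the 16-21 band.
Grid: Level 16-21 × Category III = 1590-1830 days.
Probation check: level 17 ≤ 21 and category III ≤ IV → eligible.

Yes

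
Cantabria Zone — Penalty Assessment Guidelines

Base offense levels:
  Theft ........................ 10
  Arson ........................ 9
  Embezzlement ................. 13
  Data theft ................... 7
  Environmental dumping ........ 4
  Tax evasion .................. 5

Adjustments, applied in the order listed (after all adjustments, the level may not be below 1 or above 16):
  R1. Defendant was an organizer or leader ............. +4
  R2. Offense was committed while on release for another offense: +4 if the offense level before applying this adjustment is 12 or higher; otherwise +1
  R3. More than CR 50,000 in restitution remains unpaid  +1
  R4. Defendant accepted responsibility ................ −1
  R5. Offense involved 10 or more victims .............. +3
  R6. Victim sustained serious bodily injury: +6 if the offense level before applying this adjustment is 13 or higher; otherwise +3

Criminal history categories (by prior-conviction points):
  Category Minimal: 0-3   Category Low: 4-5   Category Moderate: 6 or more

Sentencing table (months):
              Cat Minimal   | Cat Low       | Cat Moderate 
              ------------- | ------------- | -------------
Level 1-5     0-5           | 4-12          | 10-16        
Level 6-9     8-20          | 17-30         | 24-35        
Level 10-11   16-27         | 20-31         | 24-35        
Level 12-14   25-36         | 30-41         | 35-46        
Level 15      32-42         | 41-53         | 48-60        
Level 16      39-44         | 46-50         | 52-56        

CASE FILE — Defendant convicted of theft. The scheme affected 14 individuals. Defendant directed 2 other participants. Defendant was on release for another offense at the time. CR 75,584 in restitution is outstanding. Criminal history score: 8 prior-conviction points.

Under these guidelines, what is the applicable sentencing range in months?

Base offense level for theft: 10.
R1 applies: 10 + 4 = 14.
R2 applies (level before this adjustment is 14 ≥ 12, so +4): 14 + 4 = 18.
R3 applies: 18 + 1 = 19.
R4 does not apply.
R5 applies: 19 + 3 = 22.
Level 22 exceeds the maximum of 16; capped at 16.
Final offense level: 16.
Criminal history: 8 prior points → Category Moderate (6+).
Level 16 falls in the 16 band.
Grid: Level 16 × Category Moderate = 52-56 months.

52-56 months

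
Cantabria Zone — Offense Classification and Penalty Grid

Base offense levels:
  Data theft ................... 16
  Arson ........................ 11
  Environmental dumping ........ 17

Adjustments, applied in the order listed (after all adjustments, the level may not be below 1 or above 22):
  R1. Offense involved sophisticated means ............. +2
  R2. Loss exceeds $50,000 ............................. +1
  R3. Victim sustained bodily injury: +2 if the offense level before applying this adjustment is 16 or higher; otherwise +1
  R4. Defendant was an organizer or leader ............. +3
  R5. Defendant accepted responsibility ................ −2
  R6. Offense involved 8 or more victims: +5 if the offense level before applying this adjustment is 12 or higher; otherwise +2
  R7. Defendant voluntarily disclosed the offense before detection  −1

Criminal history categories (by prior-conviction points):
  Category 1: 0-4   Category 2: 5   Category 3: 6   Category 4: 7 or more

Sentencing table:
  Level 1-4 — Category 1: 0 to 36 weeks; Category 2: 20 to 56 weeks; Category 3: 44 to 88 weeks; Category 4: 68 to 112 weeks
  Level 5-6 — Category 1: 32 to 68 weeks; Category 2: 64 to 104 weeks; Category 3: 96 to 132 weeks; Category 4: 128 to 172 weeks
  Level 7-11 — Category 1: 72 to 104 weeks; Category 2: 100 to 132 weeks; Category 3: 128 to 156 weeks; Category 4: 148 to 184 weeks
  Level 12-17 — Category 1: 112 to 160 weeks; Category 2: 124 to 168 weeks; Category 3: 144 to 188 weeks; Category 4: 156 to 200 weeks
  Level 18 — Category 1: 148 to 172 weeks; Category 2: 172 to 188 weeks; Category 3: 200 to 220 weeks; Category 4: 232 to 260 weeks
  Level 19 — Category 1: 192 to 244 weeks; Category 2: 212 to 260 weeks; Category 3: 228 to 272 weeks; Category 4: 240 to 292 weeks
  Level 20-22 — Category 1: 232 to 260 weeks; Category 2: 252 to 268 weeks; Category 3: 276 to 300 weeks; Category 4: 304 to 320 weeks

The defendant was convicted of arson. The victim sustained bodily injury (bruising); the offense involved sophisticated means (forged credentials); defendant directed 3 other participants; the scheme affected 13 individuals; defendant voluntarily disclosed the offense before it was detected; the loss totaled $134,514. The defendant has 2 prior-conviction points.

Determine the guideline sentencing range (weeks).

232-260 weeks

Base offense level for arson: 11.
R1 applies: 11 + 2 = 13.
R2 applies: 13 + 1 = 14.
R3 applies (level before this adjustment is 14 < 16, so +1): 14 + 1 = 15.
R4 applies: 15 + 3 = 18.
R5 does not apply.
R6 applies (level before this adjustment is 18 ≥ 12, so +5): 18 + 5 = 23.
R7 applies: 23 − 1 = 22.
Final offense level: 22.
Criminal history: 2 prior points → Category 1 (0-4).
Level 22 falls in the 20-22 band.
Grid: Level 20-22 × Category 1 = 232-260 weeks.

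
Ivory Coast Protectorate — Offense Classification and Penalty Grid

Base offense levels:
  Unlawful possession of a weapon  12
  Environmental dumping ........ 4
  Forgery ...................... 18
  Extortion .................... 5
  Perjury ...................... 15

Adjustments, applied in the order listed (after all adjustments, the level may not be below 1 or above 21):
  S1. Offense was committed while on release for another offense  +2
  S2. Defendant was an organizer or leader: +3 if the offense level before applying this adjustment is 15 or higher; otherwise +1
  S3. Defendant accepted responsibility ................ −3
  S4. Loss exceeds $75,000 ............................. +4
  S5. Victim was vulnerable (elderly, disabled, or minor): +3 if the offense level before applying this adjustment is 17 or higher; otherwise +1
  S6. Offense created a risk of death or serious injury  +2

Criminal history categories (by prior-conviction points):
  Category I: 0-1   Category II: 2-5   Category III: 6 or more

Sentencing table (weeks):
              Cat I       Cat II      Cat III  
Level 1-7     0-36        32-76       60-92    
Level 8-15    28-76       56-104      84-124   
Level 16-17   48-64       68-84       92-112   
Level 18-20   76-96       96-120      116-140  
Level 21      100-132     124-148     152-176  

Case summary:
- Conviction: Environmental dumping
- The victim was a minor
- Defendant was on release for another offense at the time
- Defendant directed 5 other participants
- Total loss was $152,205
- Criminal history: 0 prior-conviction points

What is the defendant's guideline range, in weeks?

Base offense level for environmental dumping: 4.
S1 applies: 4 + 2 = 6.
S2 applies (level before this adjustment is 6 < 15, so +1): 6 + 1 = 7.
S3 does not apply.
S4 applies: 7 + 4 = 11.
S5 applies (level before this adjustment is 11 < 17, so +1): 11 + 1 = 12.
S6 does not apply.
Final offense level: 12.
Criminal history: 0 prior points → Category I (0-1).
Level 12 falls in the 8-15 band.
Grid: Level 8-15 × Category I = 28-76 weeks.

28-76 weeks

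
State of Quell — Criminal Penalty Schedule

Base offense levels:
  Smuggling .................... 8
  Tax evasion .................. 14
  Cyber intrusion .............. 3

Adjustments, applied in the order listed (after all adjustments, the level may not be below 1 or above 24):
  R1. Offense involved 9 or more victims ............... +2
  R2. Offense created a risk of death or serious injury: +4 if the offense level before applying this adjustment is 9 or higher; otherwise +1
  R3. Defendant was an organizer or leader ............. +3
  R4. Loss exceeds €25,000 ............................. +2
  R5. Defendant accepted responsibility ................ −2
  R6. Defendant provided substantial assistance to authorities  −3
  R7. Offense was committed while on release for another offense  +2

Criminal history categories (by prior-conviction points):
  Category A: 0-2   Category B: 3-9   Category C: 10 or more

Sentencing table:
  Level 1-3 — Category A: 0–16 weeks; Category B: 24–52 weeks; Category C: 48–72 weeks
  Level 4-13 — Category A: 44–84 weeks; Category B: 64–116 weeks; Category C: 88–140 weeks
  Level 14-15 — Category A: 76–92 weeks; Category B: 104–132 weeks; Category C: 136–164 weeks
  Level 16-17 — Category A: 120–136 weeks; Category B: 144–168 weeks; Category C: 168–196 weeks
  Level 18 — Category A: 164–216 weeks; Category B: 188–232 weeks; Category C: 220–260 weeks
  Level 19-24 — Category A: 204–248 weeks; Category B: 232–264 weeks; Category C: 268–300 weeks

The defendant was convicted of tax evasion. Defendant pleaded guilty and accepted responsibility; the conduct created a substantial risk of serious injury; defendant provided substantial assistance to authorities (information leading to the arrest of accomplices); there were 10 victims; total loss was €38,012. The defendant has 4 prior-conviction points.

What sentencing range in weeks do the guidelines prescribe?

Base offense level for tax evasion: 14.
R1 applies: 14 + 2 = 16.
R2 applies (level before this adjustment is 16 ≥ 9, so +4): 16 + 4 = 20.
R3 does not apply.
R4 applies: 20 + 2 = 22.
R5 applies: 22 − 2 = 20.
R6 applies: 20 − 3 = 17.
R7 does not apply.
Final offense level: 17.
Criminal history: 4 prior points → Category B (3-9).
Level 17 falls in the 16-17 band.
Grid: Level 16-17 × Category B = 144-168 weeks.

144-168 weeks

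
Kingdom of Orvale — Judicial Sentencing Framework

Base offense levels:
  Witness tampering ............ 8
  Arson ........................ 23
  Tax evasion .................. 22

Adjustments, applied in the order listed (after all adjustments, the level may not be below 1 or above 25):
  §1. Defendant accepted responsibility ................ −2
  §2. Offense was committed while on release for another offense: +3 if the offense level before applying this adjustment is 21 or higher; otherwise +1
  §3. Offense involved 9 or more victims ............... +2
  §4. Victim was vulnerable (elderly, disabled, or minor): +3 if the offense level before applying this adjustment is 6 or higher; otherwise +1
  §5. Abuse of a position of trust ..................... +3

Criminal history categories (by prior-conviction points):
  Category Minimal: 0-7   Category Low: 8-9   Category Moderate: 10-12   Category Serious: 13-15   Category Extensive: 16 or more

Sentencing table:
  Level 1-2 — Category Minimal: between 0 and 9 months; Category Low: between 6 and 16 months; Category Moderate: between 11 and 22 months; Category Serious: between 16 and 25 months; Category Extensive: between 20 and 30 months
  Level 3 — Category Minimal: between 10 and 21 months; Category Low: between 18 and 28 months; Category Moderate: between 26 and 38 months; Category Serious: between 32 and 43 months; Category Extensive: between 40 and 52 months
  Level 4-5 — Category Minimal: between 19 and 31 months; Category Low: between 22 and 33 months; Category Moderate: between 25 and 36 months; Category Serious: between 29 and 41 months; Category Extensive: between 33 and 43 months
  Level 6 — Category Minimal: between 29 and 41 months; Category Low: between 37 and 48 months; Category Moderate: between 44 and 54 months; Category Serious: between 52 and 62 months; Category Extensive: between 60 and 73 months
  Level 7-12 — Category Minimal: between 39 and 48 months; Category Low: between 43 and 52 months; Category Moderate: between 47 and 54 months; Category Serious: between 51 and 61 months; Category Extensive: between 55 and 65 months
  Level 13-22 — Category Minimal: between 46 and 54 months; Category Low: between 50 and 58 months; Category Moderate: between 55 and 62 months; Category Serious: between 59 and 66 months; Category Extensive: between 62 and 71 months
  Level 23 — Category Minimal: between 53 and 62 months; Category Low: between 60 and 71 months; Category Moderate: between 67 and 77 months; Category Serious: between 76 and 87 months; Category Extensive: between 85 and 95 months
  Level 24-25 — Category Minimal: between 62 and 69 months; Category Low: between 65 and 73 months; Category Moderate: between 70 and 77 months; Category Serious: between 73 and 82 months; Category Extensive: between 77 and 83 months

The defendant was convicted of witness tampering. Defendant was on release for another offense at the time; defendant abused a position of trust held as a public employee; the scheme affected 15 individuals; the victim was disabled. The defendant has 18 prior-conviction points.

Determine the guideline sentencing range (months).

Base offense level for witness tampering: 8.
§2 applies (level before this adjustment is 8 < 21, so +1): 8 + 1 = 9.
§3 applies: 9 + 2 = 11.
§4 applies (level before this adjustment is 11 ≥ 6, so +3): 11 + 3 = 14.
§5 applies: 14 + 3 = 17.
Final offense level: 17.
Criminal history: 18 prior points → Category Extensive (16+).
Level 17 falls in the 13-22 band.
Grid: Level 13-22 × Category Extensive = 62-71 months.

62-71 months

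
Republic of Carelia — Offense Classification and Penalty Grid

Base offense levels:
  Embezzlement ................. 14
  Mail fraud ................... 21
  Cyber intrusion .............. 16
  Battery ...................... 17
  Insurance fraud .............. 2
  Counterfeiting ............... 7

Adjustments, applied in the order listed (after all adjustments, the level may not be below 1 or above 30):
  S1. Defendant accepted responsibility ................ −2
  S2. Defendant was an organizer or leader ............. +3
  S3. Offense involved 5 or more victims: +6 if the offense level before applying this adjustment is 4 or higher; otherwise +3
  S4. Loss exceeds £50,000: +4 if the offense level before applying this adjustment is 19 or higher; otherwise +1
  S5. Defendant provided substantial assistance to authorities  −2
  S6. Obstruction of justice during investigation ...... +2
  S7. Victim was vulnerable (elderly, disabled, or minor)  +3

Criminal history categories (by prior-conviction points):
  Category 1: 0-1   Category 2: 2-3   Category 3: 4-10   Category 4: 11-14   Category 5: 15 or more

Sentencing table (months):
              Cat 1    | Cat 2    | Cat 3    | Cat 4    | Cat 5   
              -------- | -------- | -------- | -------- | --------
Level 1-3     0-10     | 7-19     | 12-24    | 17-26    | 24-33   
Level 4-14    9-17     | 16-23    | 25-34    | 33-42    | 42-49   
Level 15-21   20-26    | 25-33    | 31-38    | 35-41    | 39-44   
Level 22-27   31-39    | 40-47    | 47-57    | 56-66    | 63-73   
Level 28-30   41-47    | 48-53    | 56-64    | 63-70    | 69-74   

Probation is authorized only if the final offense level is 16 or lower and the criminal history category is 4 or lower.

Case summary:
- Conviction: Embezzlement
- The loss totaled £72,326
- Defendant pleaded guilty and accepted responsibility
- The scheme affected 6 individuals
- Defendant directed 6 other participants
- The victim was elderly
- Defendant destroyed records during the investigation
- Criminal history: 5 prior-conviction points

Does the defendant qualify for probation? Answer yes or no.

No

Base offense level for embezzlement: 14.
S1 applies: 14 − 2 = 12.
S2 applies: 12 + 3 = 15.
S3 applies (level before this adjustment is 15 ≥ 4, so +6): 15 + 6 = 21.
S4 applies (level before this adjustment is 21 ≥ 19, so +4): 21 + 4 = 25.
S6 applies: 25 + 2 = 27.
S7 applies: 27 + 3 = 30.
Final offense level: 30.
Criminal history: 5 prior points → Category 3 (4-10).
Level 30 falls in the 28-30 band.
Grid: Level 28-30 × Category 3 = 56-64 months.
Probation check: level 30 > 16 and category 3 ≤ 4 → not eligible.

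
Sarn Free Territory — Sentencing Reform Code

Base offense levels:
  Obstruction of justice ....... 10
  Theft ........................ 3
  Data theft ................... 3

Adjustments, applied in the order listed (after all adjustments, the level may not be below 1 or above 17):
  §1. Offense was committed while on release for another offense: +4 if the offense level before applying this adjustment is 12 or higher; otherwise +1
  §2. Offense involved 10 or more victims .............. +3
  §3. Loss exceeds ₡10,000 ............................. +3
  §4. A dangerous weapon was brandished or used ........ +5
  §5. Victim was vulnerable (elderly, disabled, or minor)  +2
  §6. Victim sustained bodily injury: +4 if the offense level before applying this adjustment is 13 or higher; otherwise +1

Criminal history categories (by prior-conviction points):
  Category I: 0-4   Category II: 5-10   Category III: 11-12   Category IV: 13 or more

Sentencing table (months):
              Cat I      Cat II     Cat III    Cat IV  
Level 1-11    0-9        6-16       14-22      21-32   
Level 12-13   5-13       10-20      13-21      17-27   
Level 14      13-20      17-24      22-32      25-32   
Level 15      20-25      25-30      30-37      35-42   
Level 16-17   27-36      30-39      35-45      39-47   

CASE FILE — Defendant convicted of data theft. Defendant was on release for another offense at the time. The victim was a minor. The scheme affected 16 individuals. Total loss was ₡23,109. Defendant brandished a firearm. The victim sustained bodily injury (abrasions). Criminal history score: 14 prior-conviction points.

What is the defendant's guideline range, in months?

Base offense level for data theft: 3.
§1 applies (level before this adjustment is 3 < 12, so +1): 3 + 1 = 4.
§2 applies: 4 + 3 = 7.
§3 applies: 7 + 3 = 10.
§4 applies: 10 + 5 = 15.
§5 applies: 15 + 2 = 17.
§6 applies (level before this adjustment is 17 ≥ 13, so +4): 17 + 4 = 21.
Level 21 exceeds the maximum of 17; capped at 17.
Final offense level: 17.
Criminal history: 14 prior points → Category IV (13+).
Level 17 falls in the 16-17 band.
Grid: Level 16-17 × Category IV = 39-47 months.

39-47 months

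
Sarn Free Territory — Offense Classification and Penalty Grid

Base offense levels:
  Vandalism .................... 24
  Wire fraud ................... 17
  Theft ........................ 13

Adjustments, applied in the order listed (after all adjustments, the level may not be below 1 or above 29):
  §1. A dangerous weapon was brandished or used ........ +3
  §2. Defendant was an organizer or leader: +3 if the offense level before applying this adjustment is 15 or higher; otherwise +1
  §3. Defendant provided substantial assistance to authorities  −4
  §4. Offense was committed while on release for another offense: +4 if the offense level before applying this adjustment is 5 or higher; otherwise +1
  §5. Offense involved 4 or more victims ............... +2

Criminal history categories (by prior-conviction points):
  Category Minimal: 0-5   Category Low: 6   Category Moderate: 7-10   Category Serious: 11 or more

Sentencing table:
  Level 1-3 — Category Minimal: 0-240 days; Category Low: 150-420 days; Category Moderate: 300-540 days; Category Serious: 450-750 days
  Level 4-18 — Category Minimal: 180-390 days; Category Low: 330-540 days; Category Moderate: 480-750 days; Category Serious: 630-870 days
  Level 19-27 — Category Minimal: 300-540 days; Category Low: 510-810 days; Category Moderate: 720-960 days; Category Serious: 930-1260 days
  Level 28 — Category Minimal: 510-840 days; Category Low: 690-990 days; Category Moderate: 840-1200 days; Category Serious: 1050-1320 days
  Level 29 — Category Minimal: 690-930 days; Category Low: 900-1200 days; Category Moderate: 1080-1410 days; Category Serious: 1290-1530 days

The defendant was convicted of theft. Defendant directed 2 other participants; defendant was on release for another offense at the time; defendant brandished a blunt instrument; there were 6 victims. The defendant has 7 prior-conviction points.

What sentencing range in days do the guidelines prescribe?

Base offense level for theft: 13.
§1 applies: 13 + 3 = 16.
§2 applies (level before this adjustment is 16 ≥ 15, so +3): 16 + 3 = 19.
§4 applies (level before this adjustment is 19 ≥ 5, so +4): 19 + 4 = 23.
§5 applies: 23 + 2 = 25.
Final offense level: 25.
Criminal history: 7 prior points → Category Moderate (7-10).
Level 25 falls in the 19-27 band.
Grid: Level 19-27 × Category Moderate = 720-960 days.

720-960 days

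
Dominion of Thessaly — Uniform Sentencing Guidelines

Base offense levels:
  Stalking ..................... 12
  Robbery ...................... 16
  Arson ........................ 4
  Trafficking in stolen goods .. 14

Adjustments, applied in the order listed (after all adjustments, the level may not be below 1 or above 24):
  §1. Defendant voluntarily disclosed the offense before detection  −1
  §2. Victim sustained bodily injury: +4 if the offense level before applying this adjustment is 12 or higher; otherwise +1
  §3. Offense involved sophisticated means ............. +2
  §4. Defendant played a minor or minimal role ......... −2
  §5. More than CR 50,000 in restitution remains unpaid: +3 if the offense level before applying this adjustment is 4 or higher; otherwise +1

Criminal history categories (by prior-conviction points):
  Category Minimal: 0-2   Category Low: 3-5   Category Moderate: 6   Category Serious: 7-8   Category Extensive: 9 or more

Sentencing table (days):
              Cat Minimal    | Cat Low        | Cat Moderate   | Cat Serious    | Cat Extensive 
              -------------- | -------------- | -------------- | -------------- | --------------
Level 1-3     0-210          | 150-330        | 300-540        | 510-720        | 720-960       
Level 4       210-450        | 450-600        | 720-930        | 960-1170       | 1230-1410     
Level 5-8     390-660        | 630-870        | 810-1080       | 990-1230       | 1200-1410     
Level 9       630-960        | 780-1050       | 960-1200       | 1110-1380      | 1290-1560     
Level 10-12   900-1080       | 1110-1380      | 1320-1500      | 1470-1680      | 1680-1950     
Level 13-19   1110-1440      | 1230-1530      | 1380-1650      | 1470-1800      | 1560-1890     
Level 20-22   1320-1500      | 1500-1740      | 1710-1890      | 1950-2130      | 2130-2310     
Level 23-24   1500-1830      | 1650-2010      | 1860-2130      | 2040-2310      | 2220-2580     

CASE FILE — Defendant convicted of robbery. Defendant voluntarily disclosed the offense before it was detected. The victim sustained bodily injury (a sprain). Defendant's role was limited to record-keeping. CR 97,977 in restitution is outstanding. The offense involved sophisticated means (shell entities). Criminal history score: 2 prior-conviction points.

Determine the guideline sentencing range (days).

Base offense level for robbery: 16.
§1 applies: 16 − 1 = 15.
§2 applies (level before this adjustment is 15 ≥ 12, so +4): 15 + 4 = 19.
§3 applies: 19 + 2 = 21.
§4 applies: 21 − 2 = 19.
§5 applies (level before this adjustment is 19 ≥ 4, so +3): 19 + 3 = 22.
Final offense level: 22.
Criminal history: 2 prior points → Category Minimal (0-2).
Level 22 falls in the 20-22 band.
Grid: Level 20-22 × Category Minimal = 1320-1500 days.

1320-1500 days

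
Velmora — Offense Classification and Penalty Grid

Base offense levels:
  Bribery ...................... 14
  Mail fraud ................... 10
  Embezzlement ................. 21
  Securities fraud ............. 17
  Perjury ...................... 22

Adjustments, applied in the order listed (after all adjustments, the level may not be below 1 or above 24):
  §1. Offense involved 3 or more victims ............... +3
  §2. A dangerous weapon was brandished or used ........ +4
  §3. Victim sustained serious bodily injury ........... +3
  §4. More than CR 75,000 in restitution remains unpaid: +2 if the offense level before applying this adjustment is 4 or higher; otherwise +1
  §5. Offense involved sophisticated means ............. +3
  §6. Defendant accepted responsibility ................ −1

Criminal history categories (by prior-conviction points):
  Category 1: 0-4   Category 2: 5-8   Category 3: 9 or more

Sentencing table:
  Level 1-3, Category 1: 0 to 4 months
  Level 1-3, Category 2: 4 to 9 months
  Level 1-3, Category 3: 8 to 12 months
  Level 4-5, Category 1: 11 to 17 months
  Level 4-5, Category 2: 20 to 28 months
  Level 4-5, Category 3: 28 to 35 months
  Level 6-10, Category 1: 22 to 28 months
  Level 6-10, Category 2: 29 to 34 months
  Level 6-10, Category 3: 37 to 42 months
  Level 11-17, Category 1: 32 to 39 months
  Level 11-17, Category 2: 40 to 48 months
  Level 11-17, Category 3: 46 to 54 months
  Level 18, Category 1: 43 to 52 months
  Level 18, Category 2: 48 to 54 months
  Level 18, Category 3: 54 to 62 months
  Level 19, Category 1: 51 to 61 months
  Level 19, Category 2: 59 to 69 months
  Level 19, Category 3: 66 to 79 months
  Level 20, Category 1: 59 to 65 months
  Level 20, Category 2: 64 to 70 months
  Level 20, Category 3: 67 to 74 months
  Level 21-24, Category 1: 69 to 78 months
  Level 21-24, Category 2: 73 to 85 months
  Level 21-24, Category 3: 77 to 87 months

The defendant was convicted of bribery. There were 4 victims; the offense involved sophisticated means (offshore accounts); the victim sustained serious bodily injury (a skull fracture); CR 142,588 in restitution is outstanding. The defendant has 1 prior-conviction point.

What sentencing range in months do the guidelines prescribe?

69-78 months

Base offense level for bribery: 14.
§1 applies: 14 + 3 = 17.
§2 does not apply.
§3 applies: 17 + 3 = 20.
§4 applies (level before this adjustment is 20 ≥ 4, so +2): 20 + 2 = 22.
§5 applies: 22 + 3 = 25.
§6 does not apply.
Level 25 exceeds the maximum of 24; capped at 24.
Final offense level: 24.
Criminal history: 1 prior point → Category 1 (0-4).
Level 24 falls in the 21-24 band.
Grid: Level 21-24 × Category 1 = 69-78 months.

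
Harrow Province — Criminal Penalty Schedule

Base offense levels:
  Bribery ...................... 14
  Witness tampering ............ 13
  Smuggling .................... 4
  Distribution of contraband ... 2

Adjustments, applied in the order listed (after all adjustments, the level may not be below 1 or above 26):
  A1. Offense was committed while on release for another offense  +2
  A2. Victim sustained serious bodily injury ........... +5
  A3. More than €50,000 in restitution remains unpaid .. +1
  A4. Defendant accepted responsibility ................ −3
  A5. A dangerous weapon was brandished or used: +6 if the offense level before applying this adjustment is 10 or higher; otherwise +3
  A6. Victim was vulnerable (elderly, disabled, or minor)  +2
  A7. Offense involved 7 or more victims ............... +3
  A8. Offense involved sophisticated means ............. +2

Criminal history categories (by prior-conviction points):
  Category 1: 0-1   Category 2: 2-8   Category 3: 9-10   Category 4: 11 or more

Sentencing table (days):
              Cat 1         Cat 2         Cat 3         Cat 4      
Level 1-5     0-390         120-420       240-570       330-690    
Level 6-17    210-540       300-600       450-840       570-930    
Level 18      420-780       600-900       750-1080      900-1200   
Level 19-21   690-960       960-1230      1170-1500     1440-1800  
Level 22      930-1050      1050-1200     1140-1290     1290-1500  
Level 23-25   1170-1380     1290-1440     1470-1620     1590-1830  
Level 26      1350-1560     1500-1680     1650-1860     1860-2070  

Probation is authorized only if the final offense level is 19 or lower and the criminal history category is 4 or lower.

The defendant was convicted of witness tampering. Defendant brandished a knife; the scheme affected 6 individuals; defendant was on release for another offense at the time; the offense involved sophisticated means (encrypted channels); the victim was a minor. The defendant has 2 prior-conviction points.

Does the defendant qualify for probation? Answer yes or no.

Base offense level for witness tampering: 13.
A1 applies: 13 + 2 = 15.
A2 does not apply.
A5 applies (level before this adjustment is 15 ≥ 10, so +6): 15 + 6 = 21.
A6 applies: 21 + 2 = 23.
A7 does not apply.
A8 applies: 23 + 2 = 25.
Final offense level: 25.
Criminal history: 2 prior points → Category 2 (2-8).
Level 25 falls in the 23-25 band.
Grid: Level 23-25 × Category 2 = 1290-1440 days.
Probation check: level 25 > 19 and category 2 ≤ 4 → not eligible.

No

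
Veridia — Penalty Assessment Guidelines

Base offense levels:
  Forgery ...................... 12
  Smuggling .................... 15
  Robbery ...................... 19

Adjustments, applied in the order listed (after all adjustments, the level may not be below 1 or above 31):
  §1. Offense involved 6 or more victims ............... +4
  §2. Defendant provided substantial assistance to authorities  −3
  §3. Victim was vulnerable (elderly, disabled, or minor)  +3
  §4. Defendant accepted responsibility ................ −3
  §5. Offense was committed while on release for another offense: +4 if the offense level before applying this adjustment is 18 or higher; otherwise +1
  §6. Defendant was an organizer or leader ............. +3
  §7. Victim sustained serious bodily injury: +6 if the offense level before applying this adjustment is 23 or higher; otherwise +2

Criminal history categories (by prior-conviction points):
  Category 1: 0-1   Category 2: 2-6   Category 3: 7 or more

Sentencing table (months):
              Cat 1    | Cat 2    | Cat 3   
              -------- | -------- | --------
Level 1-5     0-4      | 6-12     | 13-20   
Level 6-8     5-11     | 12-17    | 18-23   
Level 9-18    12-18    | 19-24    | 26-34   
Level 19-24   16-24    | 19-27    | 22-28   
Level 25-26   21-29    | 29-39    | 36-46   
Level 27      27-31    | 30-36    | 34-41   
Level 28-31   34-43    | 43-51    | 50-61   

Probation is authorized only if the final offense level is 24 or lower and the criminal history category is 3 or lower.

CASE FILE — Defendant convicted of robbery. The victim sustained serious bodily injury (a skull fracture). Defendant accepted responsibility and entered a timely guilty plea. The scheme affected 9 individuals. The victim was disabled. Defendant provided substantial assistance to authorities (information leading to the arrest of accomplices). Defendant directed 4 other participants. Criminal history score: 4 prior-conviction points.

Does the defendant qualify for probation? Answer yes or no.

Base offense level for robbery: 19.
§1 applies: 19 + 4 = 23.
§2 applies: 23 − 3 = 20.
§3 applies: 20 + 3 = 23.
§4 applies: 23 − 3 = 20.
§5 does not apply.
§6 applies: 20 + 3 = 23.
§7 applies (level before this adjustment is 23 ≥ 23, so +6): 23 + 6 = 29.
Final offense level: 29.
Criminal history: 4 prior points → Category 2 (2-6).
Level 29 falls in the 28-31 band.
Grid: Level 28-31 × Category 2 = 43-51 months.
Probation check: level 29 > 24 and category 2 ≤ 3 → not eligible.

No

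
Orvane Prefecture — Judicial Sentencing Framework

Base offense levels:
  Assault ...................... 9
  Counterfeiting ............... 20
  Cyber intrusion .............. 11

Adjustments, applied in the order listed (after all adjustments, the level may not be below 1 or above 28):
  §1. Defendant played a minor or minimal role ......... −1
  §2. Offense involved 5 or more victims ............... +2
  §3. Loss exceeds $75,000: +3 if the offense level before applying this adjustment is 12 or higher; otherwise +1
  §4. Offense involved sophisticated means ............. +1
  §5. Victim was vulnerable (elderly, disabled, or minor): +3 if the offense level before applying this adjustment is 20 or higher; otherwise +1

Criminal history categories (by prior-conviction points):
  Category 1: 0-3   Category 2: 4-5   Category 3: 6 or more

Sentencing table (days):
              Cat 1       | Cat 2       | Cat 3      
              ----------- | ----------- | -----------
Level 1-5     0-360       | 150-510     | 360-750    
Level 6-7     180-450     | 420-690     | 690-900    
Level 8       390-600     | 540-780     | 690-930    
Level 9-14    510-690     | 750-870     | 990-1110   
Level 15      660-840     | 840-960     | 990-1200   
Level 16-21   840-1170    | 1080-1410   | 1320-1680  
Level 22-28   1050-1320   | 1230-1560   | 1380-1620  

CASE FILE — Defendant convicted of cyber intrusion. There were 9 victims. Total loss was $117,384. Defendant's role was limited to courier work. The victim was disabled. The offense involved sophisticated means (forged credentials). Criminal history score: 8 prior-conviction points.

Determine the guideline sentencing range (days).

1320-1680 days

Base offense level for cyber intrusion: 11.
§1 applies: 11 − 1 = 10.
§2 applies: 10 + 2 = 12.
§3 applies (level before this adjustment is 12 ≥ 12, so +3): 12 + 3 = 15.
§4 applies: 15 + 1 = 16.
§5 applies (level before this adjustment is 16 < 20, so +1): 16 + 1 = 17.
Final offense level: 17.
Criminal history: 8 prior points → Category 3 (6+).
Level 17 falls in the 16-21 band.
Grid: Level 16-21 × Category 3 = 1320-1680 days.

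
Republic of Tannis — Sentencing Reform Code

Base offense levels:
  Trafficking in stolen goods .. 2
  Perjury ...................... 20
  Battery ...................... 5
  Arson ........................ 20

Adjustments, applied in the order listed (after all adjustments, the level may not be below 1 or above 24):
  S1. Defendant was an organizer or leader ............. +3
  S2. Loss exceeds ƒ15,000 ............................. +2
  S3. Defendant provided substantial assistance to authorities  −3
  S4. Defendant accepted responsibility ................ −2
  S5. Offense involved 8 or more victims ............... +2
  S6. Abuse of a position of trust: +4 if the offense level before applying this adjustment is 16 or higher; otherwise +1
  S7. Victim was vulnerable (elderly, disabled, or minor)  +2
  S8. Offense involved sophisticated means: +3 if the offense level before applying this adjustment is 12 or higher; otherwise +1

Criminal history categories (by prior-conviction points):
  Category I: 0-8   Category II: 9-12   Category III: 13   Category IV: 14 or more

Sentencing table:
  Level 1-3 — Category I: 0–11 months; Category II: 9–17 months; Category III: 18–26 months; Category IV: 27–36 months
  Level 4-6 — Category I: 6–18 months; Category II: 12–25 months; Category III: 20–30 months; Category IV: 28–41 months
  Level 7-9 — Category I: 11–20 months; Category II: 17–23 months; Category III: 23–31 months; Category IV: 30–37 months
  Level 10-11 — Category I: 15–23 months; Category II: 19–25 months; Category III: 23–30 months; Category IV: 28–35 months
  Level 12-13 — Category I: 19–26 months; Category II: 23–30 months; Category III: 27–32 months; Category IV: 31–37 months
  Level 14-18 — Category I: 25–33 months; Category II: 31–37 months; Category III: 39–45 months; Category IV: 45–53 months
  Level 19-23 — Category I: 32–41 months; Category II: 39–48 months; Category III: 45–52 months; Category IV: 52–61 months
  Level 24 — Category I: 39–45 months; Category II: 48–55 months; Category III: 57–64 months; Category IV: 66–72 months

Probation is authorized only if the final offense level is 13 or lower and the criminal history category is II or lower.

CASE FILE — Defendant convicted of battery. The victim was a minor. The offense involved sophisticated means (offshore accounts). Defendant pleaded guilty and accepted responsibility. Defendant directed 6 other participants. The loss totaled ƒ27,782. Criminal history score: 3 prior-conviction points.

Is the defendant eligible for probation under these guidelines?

Yes

Base offense level for battery: 5.
S1 applies: 5 + 3 = 8.
S2 applies: 8 + 2 = 10.
S3 does not apply.
S4 applies: 10 − 2 = 8.
S5 does not apply.
S6 does not apply.
S7 applies: 8 + 2 = 10.
S8 applies (level before this adjustment is 10 < 12, so +1): 10 + 1 = 11.
Final offense level: 11.
Criminal history: 3 prior points → Category I (0-8).
Level 11 falls in the 10-11 band.
Grid: Level 10-11 × Category I = 15-23 months.
Probation check: level 11 ≤ 13 and category I ≤ II → eligible.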